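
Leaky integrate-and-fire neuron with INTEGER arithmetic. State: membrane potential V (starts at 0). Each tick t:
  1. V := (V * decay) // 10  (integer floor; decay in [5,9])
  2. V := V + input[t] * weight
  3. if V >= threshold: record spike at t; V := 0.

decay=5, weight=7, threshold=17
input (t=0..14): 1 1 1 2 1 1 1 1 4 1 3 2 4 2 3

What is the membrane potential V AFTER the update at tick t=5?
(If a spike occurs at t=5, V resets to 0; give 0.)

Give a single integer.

Answer: 10

Derivation:
t=0: input=1 -> V=7
t=1: input=1 -> V=10
t=2: input=1 -> V=12
t=3: input=2 -> V=0 FIRE
t=4: input=1 -> V=7
t=5: input=1 -> V=10
t=6: input=1 -> V=12
t=7: input=1 -> V=13
t=8: input=4 -> V=0 FIRE
t=9: input=1 -> V=7
t=10: input=3 -> V=0 FIRE
t=11: input=2 -> V=14
t=12: input=4 -> V=0 FIRE
t=13: input=2 -> V=14
t=14: input=3 -> V=0 FIRE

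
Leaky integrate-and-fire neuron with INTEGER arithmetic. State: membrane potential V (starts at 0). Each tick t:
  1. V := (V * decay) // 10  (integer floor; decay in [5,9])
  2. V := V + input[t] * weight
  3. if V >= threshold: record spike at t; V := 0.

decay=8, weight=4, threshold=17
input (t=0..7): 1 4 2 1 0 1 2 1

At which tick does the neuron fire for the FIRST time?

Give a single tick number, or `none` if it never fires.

t=0: input=1 -> V=4
t=1: input=4 -> V=0 FIRE
t=2: input=2 -> V=8
t=3: input=1 -> V=10
t=4: input=0 -> V=8
t=5: input=1 -> V=10
t=6: input=2 -> V=16
t=7: input=1 -> V=16

Answer: 1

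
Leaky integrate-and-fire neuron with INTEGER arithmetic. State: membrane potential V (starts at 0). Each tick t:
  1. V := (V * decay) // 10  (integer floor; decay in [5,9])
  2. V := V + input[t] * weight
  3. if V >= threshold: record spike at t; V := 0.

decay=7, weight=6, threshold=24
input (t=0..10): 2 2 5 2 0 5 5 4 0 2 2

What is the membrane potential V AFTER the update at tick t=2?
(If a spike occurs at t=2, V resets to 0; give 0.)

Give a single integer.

t=0: input=2 -> V=12
t=1: input=2 -> V=20
t=2: input=5 -> V=0 FIRE
t=3: input=2 -> V=12
t=4: input=0 -> V=8
t=5: input=5 -> V=0 FIRE
t=6: input=5 -> V=0 FIRE
t=7: input=4 -> V=0 FIRE
t=8: input=0 -> V=0
t=9: input=2 -> V=12
t=10: input=2 -> V=20

Answer: 0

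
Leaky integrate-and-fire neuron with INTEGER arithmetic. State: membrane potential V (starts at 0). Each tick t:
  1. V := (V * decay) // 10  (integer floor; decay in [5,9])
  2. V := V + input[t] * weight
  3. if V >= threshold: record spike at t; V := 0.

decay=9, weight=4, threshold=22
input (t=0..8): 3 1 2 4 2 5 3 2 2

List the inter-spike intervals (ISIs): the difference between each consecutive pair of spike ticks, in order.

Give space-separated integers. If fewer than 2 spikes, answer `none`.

Answer: 2 3

Derivation:
t=0: input=3 -> V=12
t=1: input=1 -> V=14
t=2: input=2 -> V=20
t=3: input=4 -> V=0 FIRE
t=4: input=2 -> V=8
t=5: input=5 -> V=0 FIRE
t=6: input=3 -> V=12
t=7: input=2 -> V=18
t=8: input=2 -> V=0 FIRE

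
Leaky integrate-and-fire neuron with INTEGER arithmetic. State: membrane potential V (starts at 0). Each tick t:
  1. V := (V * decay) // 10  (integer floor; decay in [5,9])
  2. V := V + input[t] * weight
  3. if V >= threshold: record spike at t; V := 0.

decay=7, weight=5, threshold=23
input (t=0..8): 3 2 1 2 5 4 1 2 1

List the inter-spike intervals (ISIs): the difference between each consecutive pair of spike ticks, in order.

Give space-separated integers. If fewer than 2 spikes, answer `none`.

Answer: 1 3

Derivation:
t=0: input=3 -> V=15
t=1: input=2 -> V=20
t=2: input=1 -> V=19
t=3: input=2 -> V=0 FIRE
t=4: input=5 -> V=0 FIRE
t=5: input=4 -> V=20
t=6: input=1 -> V=19
t=7: input=2 -> V=0 FIRE
t=8: input=1 -> V=5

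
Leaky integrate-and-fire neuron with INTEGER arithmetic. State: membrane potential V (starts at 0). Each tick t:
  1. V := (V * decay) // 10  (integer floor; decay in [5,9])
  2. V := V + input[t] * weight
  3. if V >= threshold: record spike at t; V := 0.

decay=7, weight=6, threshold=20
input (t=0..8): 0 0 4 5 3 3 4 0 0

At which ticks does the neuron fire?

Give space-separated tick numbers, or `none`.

t=0: input=0 -> V=0
t=1: input=0 -> V=0
t=2: input=4 -> V=0 FIRE
t=3: input=5 -> V=0 FIRE
t=4: input=3 -> V=18
t=5: input=3 -> V=0 FIRE
t=6: input=4 -> V=0 FIRE
t=7: input=0 -> V=0
t=8: input=0 -> V=0

Answer: 2 3 5 6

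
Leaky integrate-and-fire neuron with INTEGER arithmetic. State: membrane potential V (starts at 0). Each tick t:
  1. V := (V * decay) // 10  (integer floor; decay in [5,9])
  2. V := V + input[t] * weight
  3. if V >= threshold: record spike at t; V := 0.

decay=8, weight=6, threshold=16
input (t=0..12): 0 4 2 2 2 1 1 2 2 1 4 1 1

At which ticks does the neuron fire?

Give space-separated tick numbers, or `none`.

t=0: input=0 -> V=0
t=1: input=4 -> V=0 FIRE
t=2: input=2 -> V=12
t=3: input=2 -> V=0 FIRE
t=4: input=2 -> V=12
t=5: input=1 -> V=15
t=6: input=1 -> V=0 FIRE
t=7: input=2 -> V=12
t=8: input=2 -> V=0 FIRE
t=9: input=1 -> V=6
t=10: input=4 -> V=0 FIRE
t=11: input=1 -> V=6
t=12: input=1 -> V=10

Answer: 1 3 6 8 10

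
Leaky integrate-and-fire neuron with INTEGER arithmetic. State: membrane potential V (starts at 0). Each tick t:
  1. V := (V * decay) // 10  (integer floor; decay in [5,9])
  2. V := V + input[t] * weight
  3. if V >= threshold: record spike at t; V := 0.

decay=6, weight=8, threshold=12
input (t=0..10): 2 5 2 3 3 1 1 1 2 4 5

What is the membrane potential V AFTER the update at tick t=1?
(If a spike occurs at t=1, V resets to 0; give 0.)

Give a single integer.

Answer: 0

Derivation:
t=0: input=2 -> V=0 FIRE
t=1: input=5 -> V=0 FIRE
t=2: input=2 -> V=0 FIRE
t=3: input=3 -> V=0 FIRE
t=4: input=3 -> V=0 FIRE
t=5: input=1 -> V=8
t=6: input=1 -> V=0 FIRE
t=7: input=1 -> V=8
t=8: input=2 -> V=0 FIRE
t=9: input=4 -> V=0 FIRE
t=10: input=5 -> V=0 FIRE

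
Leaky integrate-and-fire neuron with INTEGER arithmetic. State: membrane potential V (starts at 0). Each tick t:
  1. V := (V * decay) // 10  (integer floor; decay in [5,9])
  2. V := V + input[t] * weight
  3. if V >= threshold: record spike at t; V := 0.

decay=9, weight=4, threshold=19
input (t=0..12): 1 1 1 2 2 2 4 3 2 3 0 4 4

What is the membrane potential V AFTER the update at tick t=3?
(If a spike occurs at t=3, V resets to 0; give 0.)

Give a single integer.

Answer: 17

Derivation:
t=0: input=1 -> V=4
t=1: input=1 -> V=7
t=2: input=1 -> V=10
t=3: input=2 -> V=17
t=4: input=2 -> V=0 FIRE
t=5: input=2 -> V=8
t=6: input=4 -> V=0 FIRE
t=7: input=3 -> V=12
t=8: input=2 -> V=18
t=9: input=3 -> V=0 FIRE
t=10: input=0 -> V=0
t=11: input=4 -> V=16
t=12: input=4 -> V=0 FIRE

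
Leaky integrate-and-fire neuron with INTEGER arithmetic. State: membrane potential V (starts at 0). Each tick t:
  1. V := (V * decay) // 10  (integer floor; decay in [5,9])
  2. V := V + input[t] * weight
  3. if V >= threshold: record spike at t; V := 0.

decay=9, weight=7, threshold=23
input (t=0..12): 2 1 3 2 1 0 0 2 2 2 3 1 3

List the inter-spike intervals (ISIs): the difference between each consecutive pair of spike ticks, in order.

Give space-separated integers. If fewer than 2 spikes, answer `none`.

Answer: 5 2 2

Derivation:
t=0: input=2 -> V=14
t=1: input=1 -> V=19
t=2: input=3 -> V=0 FIRE
t=3: input=2 -> V=14
t=4: input=1 -> V=19
t=5: input=0 -> V=17
t=6: input=0 -> V=15
t=7: input=2 -> V=0 FIRE
t=8: input=2 -> V=14
t=9: input=2 -> V=0 FIRE
t=10: input=3 -> V=21
t=11: input=1 -> V=0 FIRE
t=12: input=3 -> V=21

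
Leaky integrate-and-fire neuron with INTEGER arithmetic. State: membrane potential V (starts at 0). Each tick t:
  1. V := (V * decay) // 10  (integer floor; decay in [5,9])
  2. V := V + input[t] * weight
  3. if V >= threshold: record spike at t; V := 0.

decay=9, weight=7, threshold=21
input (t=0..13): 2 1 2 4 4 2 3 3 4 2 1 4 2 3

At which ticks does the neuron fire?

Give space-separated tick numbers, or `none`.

t=0: input=2 -> V=14
t=1: input=1 -> V=19
t=2: input=2 -> V=0 FIRE
t=3: input=4 -> V=0 FIRE
t=4: input=4 -> V=0 FIRE
t=5: input=2 -> V=14
t=6: input=3 -> V=0 FIRE
t=7: input=3 -> V=0 FIRE
t=8: input=4 -> V=0 FIRE
t=9: input=2 -> V=14
t=10: input=1 -> V=19
t=11: input=4 -> V=0 FIRE
t=12: input=2 -> V=14
t=13: input=3 -> V=0 FIRE

Answer: 2 3 4 6 7 8 11 13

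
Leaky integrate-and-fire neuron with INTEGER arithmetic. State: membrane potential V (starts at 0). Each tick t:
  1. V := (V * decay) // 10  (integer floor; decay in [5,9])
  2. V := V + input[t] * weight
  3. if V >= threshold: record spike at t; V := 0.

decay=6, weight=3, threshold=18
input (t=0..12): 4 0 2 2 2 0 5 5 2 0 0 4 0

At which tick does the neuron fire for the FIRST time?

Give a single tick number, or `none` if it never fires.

t=0: input=4 -> V=12
t=1: input=0 -> V=7
t=2: input=2 -> V=10
t=3: input=2 -> V=12
t=4: input=2 -> V=13
t=5: input=0 -> V=7
t=6: input=5 -> V=0 FIRE
t=7: input=5 -> V=15
t=8: input=2 -> V=15
t=9: input=0 -> V=9
t=10: input=0 -> V=5
t=11: input=4 -> V=15
t=12: input=0 -> V=9

Answer: 6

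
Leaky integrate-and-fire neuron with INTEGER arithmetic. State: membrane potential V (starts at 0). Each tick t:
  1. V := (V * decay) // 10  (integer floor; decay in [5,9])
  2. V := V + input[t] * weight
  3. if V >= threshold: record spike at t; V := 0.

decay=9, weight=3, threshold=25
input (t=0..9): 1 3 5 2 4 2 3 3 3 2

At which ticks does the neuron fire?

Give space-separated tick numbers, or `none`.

t=0: input=1 -> V=3
t=1: input=3 -> V=11
t=2: input=5 -> V=24
t=3: input=2 -> V=0 FIRE
t=4: input=4 -> V=12
t=5: input=2 -> V=16
t=6: input=3 -> V=23
t=7: input=3 -> V=0 FIRE
t=8: input=3 -> V=9
t=9: input=2 -> V=14

Answer: 3 7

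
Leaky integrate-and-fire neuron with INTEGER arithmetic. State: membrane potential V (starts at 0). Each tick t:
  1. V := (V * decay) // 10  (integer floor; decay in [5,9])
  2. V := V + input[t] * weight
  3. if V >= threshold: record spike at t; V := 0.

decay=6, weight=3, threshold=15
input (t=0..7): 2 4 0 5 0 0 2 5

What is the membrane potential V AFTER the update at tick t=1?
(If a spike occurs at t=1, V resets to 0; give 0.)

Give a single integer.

t=0: input=2 -> V=6
t=1: input=4 -> V=0 FIRE
t=2: input=0 -> V=0
t=3: input=5 -> V=0 FIRE
t=4: input=0 -> V=0
t=5: input=0 -> V=0
t=6: input=2 -> V=6
t=7: input=5 -> V=0 FIRE

Answer: 0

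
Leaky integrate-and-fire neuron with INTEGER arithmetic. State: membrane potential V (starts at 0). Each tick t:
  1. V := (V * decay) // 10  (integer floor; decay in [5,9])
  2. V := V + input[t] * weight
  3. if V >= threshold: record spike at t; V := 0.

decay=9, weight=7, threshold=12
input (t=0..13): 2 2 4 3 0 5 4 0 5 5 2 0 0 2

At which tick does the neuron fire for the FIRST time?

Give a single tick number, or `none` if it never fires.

Answer: 0

Derivation:
t=0: input=2 -> V=0 FIRE
t=1: input=2 -> V=0 FIRE
t=2: input=4 -> V=0 FIRE
t=3: input=3 -> V=0 FIRE
t=4: input=0 -> V=0
t=5: input=5 -> V=0 FIRE
t=6: input=4 -> V=0 FIRE
t=7: input=0 -> V=0
t=8: input=5 -> V=0 FIRE
t=9: input=5 -> V=0 FIRE
t=10: input=2 -> V=0 FIRE
t=11: input=0 -> V=0
t=12: input=0 -> V=0
t=13: input=2 -> V=0 FIRE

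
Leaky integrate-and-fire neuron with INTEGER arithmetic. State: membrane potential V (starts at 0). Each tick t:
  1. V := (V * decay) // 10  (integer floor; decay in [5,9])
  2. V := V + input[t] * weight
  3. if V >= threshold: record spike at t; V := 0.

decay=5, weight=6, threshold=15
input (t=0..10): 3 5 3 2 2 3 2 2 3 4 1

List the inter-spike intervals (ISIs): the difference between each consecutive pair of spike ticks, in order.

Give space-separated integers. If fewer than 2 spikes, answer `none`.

t=0: input=3 -> V=0 FIRE
t=1: input=5 -> V=0 FIRE
t=2: input=3 -> V=0 FIRE
t=3: input=2 -> V=12
t=4: input=2 -> V=0 FIRE
t=5: input=3 -> V=0 FIRE
t=6: input=2 -> V=12
t=7: input=2 -> V=0 FIRE
t=8: input=3 -> V=0 FIRE
t=9: input=4 -> V=0 FIRE
t=10: input=1 -> V=6

Answer: 1 1 2 1 2 1 1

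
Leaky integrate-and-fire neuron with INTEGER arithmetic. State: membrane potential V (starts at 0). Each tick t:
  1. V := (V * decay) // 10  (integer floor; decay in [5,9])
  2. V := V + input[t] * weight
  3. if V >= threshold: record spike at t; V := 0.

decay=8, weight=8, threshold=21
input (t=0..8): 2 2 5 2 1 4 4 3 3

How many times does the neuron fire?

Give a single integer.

t=0: input=2 -> V=16
t=1: input=2 -> V=0 FIRE
t=2: input=5 -> V=0 FIRE
t=3: input=2 -> V=16
t=4: input=1 -> V=20
t=5: input=4 -> V=0 FIRE
t=6: input=4 -> V=0 FIRE
t=7: input=3 -> V=0 FIRE
t=8: input=3 -> V=0 FIRE

Answer: 6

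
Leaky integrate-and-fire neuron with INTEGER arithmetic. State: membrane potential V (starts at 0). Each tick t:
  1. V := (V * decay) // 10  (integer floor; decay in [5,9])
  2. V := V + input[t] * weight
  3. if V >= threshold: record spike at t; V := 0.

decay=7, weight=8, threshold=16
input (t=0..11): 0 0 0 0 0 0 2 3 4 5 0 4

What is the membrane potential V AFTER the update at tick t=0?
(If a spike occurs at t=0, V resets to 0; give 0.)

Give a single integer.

Answer: 0

Derivation:
t=0: input=0 -> V=0
t=1: input=0 -> V=0
t=2: input=0 -> V=0
t=3: input=0 -> V=0
t=4: input=0 -> V=0
t=5: input=0 -> V=0
t=6: input=2 -> V=0 FIRE
t=7: input=3 -> V=0 FIRE
t=8: input=4 -> V=0 FIRE
t=9: input=5 -> V=0 FIRE
t=10: input=0 -> V=0
t=11: input=4 -> V=0 FIRE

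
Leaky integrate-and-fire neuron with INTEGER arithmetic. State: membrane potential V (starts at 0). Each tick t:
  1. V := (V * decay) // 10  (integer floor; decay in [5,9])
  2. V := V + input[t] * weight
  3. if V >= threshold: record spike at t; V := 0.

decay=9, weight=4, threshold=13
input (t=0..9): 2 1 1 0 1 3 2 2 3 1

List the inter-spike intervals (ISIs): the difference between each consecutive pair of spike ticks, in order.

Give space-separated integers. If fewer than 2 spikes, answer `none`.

Answer: 3 2 2

Derivation:
t=0: input=2 -> V=8
t=1: input=1 -> V=11
t=2: input=1 -> V=0 FIRE
t=3: input=0 -> V=0
t=4: input=1 -> V=4
t=5: input=3 -> V=0 FIRE
t=6: input=2 -> V=8
t=7: input=2 -> V=0 FIRE
t=8: input=3 -> V=12
t=9: input=1 -> V=0 FIRE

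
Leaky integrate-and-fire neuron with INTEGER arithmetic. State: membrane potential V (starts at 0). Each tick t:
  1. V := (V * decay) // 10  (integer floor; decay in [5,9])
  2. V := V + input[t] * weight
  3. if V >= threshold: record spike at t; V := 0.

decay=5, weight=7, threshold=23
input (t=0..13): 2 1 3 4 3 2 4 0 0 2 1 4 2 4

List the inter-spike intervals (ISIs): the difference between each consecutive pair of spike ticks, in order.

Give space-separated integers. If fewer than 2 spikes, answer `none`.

t=0: input=2 -> V=14
t=1: input=1 -> V=14
t=2: input=3 -> V=0 FIRE
t=3: input=4 -> V=0 FIRE
t=4: input=3 -> V=21
t=5: input=2 -> V=0 FIRE
t=6: input=4 -> V=0 FIRE
t=7: input=0 -> V=0
t=8: input=0 -> V=0
t=9: input=2 -> V=14
t=10: input=1 -> V=14
t=11: input=4 -> V=0 FIRE
t=12: input=2 -> V=14
t=13: input=4 -> V=0 FIRE

Answer: 1 2 1 5 2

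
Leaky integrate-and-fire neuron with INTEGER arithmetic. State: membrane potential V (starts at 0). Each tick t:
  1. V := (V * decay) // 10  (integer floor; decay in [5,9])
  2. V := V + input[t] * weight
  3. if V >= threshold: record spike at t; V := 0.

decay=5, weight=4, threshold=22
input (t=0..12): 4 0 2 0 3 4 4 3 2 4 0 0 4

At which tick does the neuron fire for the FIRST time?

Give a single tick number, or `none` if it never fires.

t=0: input=4 -> V=16
t=1: input=0 -> V=8
t=2: input=2 -> V=12
t=3: input=0 -> V=6
t=4: input=3 -> V=15
t=5: input=4 -> V=0 FIRE
t=6: input=4 -> V=16
t=7: input=3 -> V=20
t=8: input=2 -> V=18
t=9: input=4 -> V=0 FIRE
t=10: input=0 -> V=0
t=11: input=0 -> V=0
t=12: input=4 -> V=16

Answer: 5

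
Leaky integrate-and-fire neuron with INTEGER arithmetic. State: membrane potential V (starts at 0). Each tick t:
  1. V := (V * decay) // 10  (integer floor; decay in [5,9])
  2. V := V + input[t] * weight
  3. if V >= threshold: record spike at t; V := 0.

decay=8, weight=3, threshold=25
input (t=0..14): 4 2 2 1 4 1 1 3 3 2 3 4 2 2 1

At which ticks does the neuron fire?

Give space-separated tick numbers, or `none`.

t=0: input=4 -> V=12
t=1: input=2 -> V=15
t=2: input=2 -> V=18
t=3: input=1 -> V=17
t=4: input=4 -> V=0 FIRE
t=5: input=1 -> V=3
t=6: input=1 -> V=5
t=7: input=3 -> V=13
t=8: input=3 -> V=19
t=9: input=2 -> V=21
t=10: input=3 -> V=0 FIRE
t=11: input=4 -> V=12
t=12: input=2 -> V=15
t=13: input=2 -> V=18
t=14: input=1 -> V=17

Answer: 4 10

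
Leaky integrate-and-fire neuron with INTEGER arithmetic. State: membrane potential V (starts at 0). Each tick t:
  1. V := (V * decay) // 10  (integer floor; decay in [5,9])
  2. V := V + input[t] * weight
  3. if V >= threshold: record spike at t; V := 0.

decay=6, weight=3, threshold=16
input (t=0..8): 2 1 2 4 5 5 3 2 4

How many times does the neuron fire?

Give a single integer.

t=0: input=2 -> V=6
t=1: input=1 -> V=6
t=2: input=2 -> V=9
t=3: input=4 -> V=0 FIRE
t=4: input=5 -> V=15
t=5: input=5 -> V=0 FIRE
t=6: input=3 -> V=9
t=7: input=2 -> V=11
t=8: input=4 -> V=0 FIRE

Answer: 3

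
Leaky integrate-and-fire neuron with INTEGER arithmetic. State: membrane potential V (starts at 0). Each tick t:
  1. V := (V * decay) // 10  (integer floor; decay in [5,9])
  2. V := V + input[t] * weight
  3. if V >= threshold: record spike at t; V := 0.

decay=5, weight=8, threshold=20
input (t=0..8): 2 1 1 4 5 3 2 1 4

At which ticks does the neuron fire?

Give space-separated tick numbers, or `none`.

Answer: 3 4 5 8

Derivation:
t=0: input=2 -> V=16
t=1: input=1 -> V=16
t=2: input=1 -> V=16
t=3: input=4 -> V=0 FIRE
t=4: input=5 -> V=0 FIRE
t=5: input=3 -> V=0 FIRE
t=6: input=2 -> V=16
t=7: input=1 -> V=16
t=8: input=4 -> V=0 FIRE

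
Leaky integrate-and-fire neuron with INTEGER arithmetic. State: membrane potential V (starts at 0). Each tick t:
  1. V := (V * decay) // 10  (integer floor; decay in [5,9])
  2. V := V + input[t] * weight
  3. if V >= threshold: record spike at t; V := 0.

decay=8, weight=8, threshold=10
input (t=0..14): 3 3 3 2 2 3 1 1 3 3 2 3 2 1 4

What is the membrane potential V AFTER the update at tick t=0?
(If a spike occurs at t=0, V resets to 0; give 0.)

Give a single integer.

Answer: 0

Derivation:
t=0: input=3 -> V=0 FIRE
t=1: input=3 -> V=0 FIRE
t=2: input=3 -> V=0 FIRE
t=3: input=2 -> V=0 FIRE
t=4: input=2 -> V=0 FIRE
t=5: input=3 -> V=0 FIRE
t=6: input=1 -> V=8
t=7: input=1 -> V=0 FIRE
t=8: input=3 -> V=0 FIRE
t=9: input=3 -> V=0 FIRE
t=10: input=2 -> V=0 FIRE
t=11: input=3 -> V=0 FIRE
t=12: input=2 -> V=0 FIRE
t=13: input=1 -> V=8
t=14: input=4 -> V=0 FIRE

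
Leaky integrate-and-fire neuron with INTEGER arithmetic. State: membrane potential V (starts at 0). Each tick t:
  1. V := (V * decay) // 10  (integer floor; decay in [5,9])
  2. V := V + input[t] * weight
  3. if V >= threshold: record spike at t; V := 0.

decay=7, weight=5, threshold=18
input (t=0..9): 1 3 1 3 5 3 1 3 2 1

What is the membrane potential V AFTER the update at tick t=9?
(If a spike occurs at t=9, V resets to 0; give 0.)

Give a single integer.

t=0: input=1 -> V=5
t=1: input=3 -> V=0 FIRE
t=2: input=1 -> V=5
t=3: input=3 -> V=0 FIRE
t=4: input=5 -> V=0 FIRE
t=5: input=3 -> V=15
t=6: input=1 -> V=15
t=7: input=3 -> V=0 FIRE
t=8: input=2 -> V=10
t=9: input=1 -> V=12

Answer: 12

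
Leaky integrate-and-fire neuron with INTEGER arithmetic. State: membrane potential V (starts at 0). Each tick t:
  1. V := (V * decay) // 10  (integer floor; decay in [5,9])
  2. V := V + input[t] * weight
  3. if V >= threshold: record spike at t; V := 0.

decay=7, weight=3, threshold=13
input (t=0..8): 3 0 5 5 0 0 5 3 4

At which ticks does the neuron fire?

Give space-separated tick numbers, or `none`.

Answer: 2 3 6 8

Derivation:
t=0: input=3 -> V=9
t=1: input=0 -> V=6
t=2: input=5 -> V=0 FIRE
t=3: input=5 -> V=0 FIRE
t=4: input=0 -> V=0
t=5: input=0 -> V=0
t=6: input=5 -> V=0 FIRE
t=7: input=3 -> V=9
t=8: input=4 -> V=0 FIRE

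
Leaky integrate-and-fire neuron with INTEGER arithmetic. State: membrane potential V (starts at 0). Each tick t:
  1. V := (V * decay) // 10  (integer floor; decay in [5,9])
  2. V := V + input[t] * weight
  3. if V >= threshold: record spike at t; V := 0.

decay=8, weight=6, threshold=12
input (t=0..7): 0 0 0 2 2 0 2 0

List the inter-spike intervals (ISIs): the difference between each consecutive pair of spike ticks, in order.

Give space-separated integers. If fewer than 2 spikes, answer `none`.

Answer: 1 2

Derivation:
t=0: input=0 -> V=0
t=1: input=0 -> V=0
t=2: input=0 -> V=0
t=3: input=2 -> V=0 FIRE
t=4: input=2 -> V=0 FIRE
t=5: input=0 -> V=0
t=6: input=2 -> V=0 FIRE
t=7: input=0 -> V=0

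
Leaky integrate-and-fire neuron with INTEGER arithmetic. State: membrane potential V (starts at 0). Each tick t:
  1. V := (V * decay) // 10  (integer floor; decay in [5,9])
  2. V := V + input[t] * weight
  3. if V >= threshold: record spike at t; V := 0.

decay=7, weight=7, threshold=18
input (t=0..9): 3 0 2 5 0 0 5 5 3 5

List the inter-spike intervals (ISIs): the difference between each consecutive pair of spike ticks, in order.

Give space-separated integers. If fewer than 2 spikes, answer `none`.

Answer: 3 3 1 1 1

Derivation:
t=0: input=3 -> V=0 FIRE
t=1: input=0 -> V=0
t=2: input=2 -> V=14
t=3: input=5 -> V=0 FIRE
t=4: input=0 -> V=0
t=5: input=0 -> V=0
t=6: input=5 -> V=0 FIRE
t=7: input=5 -> V=0 FIRE
t=8: input=3 -> V=0 FIRE
t=9: input=5 -> V=0 FIRE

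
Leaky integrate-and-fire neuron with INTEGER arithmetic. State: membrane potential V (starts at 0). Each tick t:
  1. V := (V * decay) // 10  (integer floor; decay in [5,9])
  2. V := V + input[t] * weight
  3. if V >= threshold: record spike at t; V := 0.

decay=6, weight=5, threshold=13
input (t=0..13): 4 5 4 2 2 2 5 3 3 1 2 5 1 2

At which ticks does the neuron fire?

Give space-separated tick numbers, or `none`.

Answer: 0 1 2 4 6 7 8 10 11 13

Derivation:
t=0: input=4 -> V=0 FIRE
t=1: input=5 -> V=0 FIRE
t=2: input=4 -> V=0 FIRE
t=3: input=2 -> V=10
t=4: input=2 -> V=0 FIRE
t=5: input=2 -> V=10
t=6: input=5 -> V=0 FIRE
t=7: input=3 -> V=0 FIRE
t=8: input=3 -> V=0 FIRE
t=9: input=1 -> V=5
t=10: input=2 -> V=0 FIRE
t=11: input=5 -> V=0 FIRE
t=12: input=1 -> V=5
t=13: input=2 -> V=0 FIRE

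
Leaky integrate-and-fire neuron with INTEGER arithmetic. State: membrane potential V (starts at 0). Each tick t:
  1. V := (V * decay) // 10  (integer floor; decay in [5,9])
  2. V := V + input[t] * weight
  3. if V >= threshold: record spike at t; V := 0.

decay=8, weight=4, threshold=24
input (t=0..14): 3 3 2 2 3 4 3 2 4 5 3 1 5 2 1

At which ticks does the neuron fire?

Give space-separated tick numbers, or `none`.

t=0: input=3 -> V=12
t=1: input=3 -> V=21
t=2: input=2 -> V=0 FIRE
t=3: input=2 -> V=8
t=4: input=3 -> V=18
t=5: input=4 -> V=0 FIRE
t=6: input=3 -> V=12
t=7: input=2 -> V=17
t=8: input=4 -> V=0 FIRE
t=9: input=5 -> V=20
t=10: input=3 -> V=0 FIRE
t=11: input=1 -> V=4
t=12: input=5 -> V=23
t=13: input=2 -> V=0 FIRE
t=14: input=1 -> V=4

Answer: 2 5 8 10 13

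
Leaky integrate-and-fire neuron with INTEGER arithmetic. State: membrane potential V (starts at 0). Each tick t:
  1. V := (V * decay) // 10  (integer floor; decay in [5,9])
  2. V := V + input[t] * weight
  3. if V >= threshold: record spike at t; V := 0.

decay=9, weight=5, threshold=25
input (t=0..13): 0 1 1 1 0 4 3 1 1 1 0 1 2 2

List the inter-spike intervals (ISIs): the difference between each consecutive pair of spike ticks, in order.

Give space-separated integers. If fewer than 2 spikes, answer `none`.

Answer: 7

Derivation:
t=0: input=0 -> V=0
t=1: input=1 -> V=5
t=2: input=1 -> V=9
t=3: input=1 -> V=13
t=4: input=0 -> V=11
t=5: input=4 -> V=0 FIRE
t=6: input=3 -> V=15
t=7: input=1 -> V=18
t=8: input=1 -> V=21
t=9: input=1 -> V=23
t=10: input=0 -> V=20
t=11: input=1 -> V=23
t=12: input=2 -> V=0 FIRE
t=13: input=2 -> V=10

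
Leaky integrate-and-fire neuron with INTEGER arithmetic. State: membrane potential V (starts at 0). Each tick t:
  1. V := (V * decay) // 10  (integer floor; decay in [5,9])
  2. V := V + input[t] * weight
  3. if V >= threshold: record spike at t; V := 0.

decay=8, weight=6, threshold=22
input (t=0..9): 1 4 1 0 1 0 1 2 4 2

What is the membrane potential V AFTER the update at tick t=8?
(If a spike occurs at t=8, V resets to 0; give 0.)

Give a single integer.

Answer: 0

Derivation:
t=0: input=1 -> V=6
t=1: input=4 -> V=0 FIRE
t=2: input=1 -> V=6
t=3: input=0 -> V=4
t=4: input=1 -> V=9
t=5: input=0 -> V=7
t=6: input=1 -> V=11
t=7: input=2 -> V=20
t=8: input=4 -> V=0 FIRE
t=9: input=2 -> V=12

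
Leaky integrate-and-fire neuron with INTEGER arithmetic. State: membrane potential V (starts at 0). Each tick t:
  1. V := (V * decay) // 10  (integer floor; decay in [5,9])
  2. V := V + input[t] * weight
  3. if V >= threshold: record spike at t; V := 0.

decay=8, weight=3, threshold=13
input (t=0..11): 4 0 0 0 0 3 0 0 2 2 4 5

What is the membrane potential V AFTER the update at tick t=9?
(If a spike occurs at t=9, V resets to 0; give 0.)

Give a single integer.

Answer: 0

Derivation:
t=0: input=4 -> V=12
t=1: input=0 -> V=9
t=2: input=0 -> V=7
t=3: input=0 -> V=5
t=4: input=0 -> V=4
t=5: input=3 -> V=12
t=6: input=0 -> V=9
t=7: input=0 -> V=7
t=8: input=2 -> V=11
t=9: input=2 -> V=0 FIRE
t=10: input=4 -> V=12
t=11: input=5 -> V=0 FIRE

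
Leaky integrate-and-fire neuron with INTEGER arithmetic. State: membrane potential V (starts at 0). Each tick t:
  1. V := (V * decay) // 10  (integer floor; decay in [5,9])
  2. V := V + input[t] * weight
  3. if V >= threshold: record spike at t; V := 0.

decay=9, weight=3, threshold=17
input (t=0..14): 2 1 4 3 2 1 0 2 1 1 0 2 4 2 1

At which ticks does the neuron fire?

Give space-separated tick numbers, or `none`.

Answer: 2 7 12

Derivation:
t=0: input=2 -> V=6
t=1: input=1 -> V=8
t=2: input=4 -> V=0 FIRE
t=3: input=3 -> V=9
t=4: input=2 -> V=14
t=5: input=1 -> V=15
t=6: input=0 -> V=13
t=7: input=2 -> V=0 FIRE
t=8: input=1 -> V=3
t=9: input=1 -> V=5
t=10: input=0 -> V=4
t=11: input=2 -> V=9
t=12: input=4 -> V=0 FIRE
t=13: input=2 -> V=6
t=14: input=1 -> V=8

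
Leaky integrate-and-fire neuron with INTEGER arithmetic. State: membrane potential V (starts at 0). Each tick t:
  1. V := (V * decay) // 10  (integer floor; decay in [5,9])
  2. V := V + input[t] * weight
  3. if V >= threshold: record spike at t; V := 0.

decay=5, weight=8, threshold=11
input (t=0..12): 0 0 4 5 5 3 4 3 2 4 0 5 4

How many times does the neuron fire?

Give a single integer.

t=0: input=0 -> V=0
t=1: input=0 -> V=0
t=2: input=4 -> V=0 FIRE
t=3: input=5 -> V=0 FIRE
t=4: input=5 -> V=0 FIRE
t=5: input=3 -> V=0 FIRE
t=6: input=4 -> V=0 FIRE
t=7: input=3 -> V=0 FIRE
t=8: input=2 -> V=0 FIRE
t=9: input=4 -> V=0 FIRE
t=10: input=0 -> V=0
t=11: input=5 -> V=0 FIRE
t=12: input=4 -> V=0 FIRE

Answer: 10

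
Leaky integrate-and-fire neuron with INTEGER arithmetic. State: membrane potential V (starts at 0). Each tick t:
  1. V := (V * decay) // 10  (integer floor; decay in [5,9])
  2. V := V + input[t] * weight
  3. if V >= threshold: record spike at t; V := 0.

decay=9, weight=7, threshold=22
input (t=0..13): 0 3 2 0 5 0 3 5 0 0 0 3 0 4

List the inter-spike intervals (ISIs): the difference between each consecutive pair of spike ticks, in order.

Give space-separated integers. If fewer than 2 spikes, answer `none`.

t=0: input=0 -> V=0
t=1: input=3 -> V=21
t=2: input=2 -> V=0 FIRE
t=3: input=0 -> V=0
t=4: input=5 -> V=0 FIRE
t=5: input=0 -> V=0
t=6: input=3 -> V=21
t=7: input=5 -> V=0 FIRE
t=8: input=0 -> V=0
t=9: input=0 -> V=0
t=10: input=0 -> V=0
t=11: input=3 -> V=21
t=12: input=0 -> V=18
t=13: input=4 -> V=0 FIRE

Answer: 2 3 6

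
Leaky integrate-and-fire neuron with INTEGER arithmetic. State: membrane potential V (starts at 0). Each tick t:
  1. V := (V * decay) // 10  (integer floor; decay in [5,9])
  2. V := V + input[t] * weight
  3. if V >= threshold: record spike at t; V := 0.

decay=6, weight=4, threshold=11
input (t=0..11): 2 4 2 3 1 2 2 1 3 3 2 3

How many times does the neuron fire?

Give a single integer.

t=0: input=2 -> V=8
t=1: input=4 -> V=0 FIRE
t=2: input=2 -> V=8
t=3: input=3 -> V=0 FIRE
t=4: input=1 -> V=4
t=5: input=2 -> V=10
t=6: input=2 -> V=0 FIRE
t=7: input=1 -> V=4
t=8: input=3 -> V=0 FIRE
t=9: input=3 -> V=0 FIRE
t=10: input=2 -> V=8
t=11: input=3 -> V=0 FIRE

Answer: 6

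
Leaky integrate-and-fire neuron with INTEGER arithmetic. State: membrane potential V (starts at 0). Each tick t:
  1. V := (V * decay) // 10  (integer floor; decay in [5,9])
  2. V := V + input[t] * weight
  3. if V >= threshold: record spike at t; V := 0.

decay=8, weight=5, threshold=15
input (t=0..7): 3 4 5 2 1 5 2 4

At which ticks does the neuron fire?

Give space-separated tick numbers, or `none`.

Answer: 0 1 2 5 7

Derivation:
t=0: input=3 -> V=0 FIRE
t=1: input=4 -> V=0 FIRE
t=2: input=5 -> V=0 FIRE
t=3: input=2 -> V=10
t=4: input=1 -> V=13
t=5: input=5 -> V=0 FIRE
t=6: input=2 -> V=10
t=7: input=4 -> V=0 FIRE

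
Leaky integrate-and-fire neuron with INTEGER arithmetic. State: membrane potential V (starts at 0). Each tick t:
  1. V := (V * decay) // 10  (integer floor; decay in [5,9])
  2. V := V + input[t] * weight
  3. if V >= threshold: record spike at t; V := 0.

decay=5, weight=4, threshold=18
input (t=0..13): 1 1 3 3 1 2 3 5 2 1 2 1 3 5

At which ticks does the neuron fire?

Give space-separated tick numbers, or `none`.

t=0: input=1 -> V=4
t=1: input=1 -> V=6
t=2: input=3 -> V=15
t=3: input=3 -> V=0 FIRE
t=4: input=1 -> V=4
t=5: input=2 -> V=10
t=6: input=3 -> V=17
t=7: input=5 -> V=0 FIRE
t=8: input=2 -> V=8
t=9: input=1 -> V=8
t=10: input=2 -> V=12
t=11: input=1 -> V=10
t=12: input=3 -> V=17
t=13: input=5 -> V=0 FIRE

Answer: 3 7 13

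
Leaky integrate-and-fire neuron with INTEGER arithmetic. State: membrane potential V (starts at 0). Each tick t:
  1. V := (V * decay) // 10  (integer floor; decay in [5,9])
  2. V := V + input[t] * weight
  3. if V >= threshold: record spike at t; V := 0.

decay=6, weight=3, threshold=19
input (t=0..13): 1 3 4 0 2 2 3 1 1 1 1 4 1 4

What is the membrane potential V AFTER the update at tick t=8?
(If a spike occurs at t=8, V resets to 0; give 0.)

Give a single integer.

Answer: 10

Derivation:
t=0: input=1 -> V=3
t=1: input=3 -> V=10
t=2: input=4 -> V=18
t=3: input=0 -> V=10
t=4: input=2 -> V=12
t=5: input=2 -> V=13
t=6: input=3 -> V=16
t=7: input=1 -> V=12
t=8: input=1 -> V=10
t=9: input=1 -> V=9
t=10: input=1 -> V=8
t=11: input=4 -> V=16
t=12: input=1 -> V=12
t=13: input=4 -> V=0 FIRE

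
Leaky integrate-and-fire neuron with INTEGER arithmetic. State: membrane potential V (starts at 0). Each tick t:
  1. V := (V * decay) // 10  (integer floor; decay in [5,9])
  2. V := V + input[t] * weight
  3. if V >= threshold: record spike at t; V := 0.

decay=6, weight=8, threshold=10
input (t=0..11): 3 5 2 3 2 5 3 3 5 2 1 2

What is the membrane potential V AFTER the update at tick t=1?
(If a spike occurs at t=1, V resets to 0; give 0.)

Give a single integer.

t=0: input=3 -> V=0 FIRE
t=1: input=5 -> V=0 FIRE
t=2: input=2 -> V=0 FIRE
t=3: input=3 -> V=0 FIRE
t=4: input=2 -> V=0 FIRE
t=5: input=5 -> V=0 FIRE
t=6: input=3 -> V=0 FIRE
t=7: input=3 -> V=0 FIRE
t=8: input=5 -> V=0 FIRE
t=9: input=2 -> V=0 FIRE
t=10: input=1 -> V=8
t=11: input=2 -> V=0 FIRE

Answer: 0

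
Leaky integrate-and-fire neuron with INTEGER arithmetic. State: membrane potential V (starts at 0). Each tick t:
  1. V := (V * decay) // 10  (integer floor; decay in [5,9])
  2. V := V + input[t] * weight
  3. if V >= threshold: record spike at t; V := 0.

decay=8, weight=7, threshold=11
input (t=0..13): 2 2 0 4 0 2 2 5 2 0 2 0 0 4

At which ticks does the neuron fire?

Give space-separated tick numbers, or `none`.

t=0: input=2 -> V=0 FIRE
t=1: input=2 -> V=0 FIRE
t=2: input=0 -> V=0
t=3: input=4 -> V=0 FIRE
t=4: input=0 -> V=0
t=5: input=2 -> V=0 FIRE
t=6: input=2 -> V=0 FIRE
t=7: input=5 -> V=0 FIRE
t=8: input=2 -> V=0 FIRE
t=9: input=0 -> V=0
t=10: input=2 -> V=0 FIRE
t=11: input=0 -> V=0
t=12: input=0 -> V=0
t=13: input=4 -> V=0 FIRE

Answer: 0 1 3 5 6 7 8 10 13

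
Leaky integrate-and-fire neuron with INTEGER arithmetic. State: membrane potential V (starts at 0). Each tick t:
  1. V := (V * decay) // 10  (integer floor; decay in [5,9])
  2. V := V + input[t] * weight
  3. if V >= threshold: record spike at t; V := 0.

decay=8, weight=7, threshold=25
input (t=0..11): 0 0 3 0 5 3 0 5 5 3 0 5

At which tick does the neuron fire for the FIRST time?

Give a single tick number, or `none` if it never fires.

Answer: 4

Derivation:
t=0: input=0 -> V=0
t=1: input=0 -> V=0
t=2: input=3 -> V=21
t=3: input=0 -> V=16
t=4: input=5 -> V=0 FIRE
t=5: input=3 -> V=21
t=6: input=0 -> V=16
t=7: input=5 -> V=0 FIRE
t=8: input=5 -> V=0 FIRE
t=9: input=3 -> V=21
t=10: input=0 -> V=16
t=11: input=5 -> V=0 FIRE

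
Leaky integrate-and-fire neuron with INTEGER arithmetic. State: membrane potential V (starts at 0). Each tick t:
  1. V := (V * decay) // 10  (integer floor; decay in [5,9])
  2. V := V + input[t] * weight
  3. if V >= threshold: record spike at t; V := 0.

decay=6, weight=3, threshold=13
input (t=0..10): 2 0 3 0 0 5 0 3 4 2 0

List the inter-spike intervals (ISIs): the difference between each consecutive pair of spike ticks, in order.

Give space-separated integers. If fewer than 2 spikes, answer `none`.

t=0: input=2 -> V=6
t=1: input=0 -> V=3
t=2: input=3 -> V=10
t=3: input=0 -> V=6
t=4: input=0 -> V=3
t=5: input=5 -> V=0 FIRE
t=6: input=0 -> V=0
t=7: input=3 -> V=9
t=8: input=4 -> V=0 FIRE
t=9: input=2 -> V=6
t=10: input=0 -> V=3

Answer: 3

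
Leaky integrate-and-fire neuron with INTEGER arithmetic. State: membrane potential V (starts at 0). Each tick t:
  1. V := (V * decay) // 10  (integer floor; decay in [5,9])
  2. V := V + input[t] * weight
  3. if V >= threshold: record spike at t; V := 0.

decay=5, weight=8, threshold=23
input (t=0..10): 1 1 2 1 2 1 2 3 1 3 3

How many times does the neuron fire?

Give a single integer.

t=0: input=1 -> V=8
t=1: input=1 -> V=12
t=2: input=2 -> V=22
t=3: input=1 -> V=19
t=4: input=2 -> V=0 FIRE
t=5: input=1 -> V=8
t=6: input=2 -> V=20
t=7: input=3 -> V=0 FIRE
t=8: input=1 -> V=8
t=9: input=3 -> V=0 FIRE
t=10: input=3 -> V=0 FIRE

Answer: 4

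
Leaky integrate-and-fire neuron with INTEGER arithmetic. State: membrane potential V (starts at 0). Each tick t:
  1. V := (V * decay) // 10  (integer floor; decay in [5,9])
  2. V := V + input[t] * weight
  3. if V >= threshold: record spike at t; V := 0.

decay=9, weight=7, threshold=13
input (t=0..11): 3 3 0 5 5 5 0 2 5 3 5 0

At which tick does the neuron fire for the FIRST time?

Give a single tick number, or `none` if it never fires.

Answer: 0

Derivation:
t=0: input=3 -> V=0 FIRE
t=1: input=3 -> V=0 FIRE
t=2: input=0 -> V=0
t=3: input=5 -> V=0 FIRE
t=4: input=5 -> V=0 FIRE
t=5: input=5 -> V=0 FIRE
t=6: input=0 -> V=0
t=7: input=2 -> V=0 FIRE
t=8: input=5 -> V=0 FIRE
t=9: input=3 -> V=0 FIRE
t=10: input=5 -> V=0 FIRE
t=11: input=0 -> V=0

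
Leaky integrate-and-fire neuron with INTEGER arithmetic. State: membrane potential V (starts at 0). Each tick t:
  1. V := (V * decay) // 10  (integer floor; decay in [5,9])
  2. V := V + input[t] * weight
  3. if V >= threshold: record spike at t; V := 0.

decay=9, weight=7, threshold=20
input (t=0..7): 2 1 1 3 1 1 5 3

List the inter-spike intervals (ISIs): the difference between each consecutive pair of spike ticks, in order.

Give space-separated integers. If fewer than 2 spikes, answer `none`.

t=0: input=2 -> V=14
t=1: input=1 -> V=19
t=2: input=1 -> V=0 FIRE
t=3: input=3 -> V=0 FIRE
t=4: input=1 -> V=7
t=5: input=1 -> V=13
t=6: input=5 -> V=0 FIRE
t=7: input=3 -> V=0 FIRE

Answer: 1 3 1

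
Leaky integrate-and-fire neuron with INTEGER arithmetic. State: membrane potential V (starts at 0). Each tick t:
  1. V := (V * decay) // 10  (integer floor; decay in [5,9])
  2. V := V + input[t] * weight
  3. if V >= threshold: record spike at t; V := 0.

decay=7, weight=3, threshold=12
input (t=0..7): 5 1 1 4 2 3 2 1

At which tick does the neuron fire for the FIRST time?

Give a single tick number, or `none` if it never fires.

Answer: 0

Derivation:
t=0: input=5 -> V=0 FIRE
t=1: input=1 -> V=3
t=2: input=1 -> V=5
t=3: input=4 -> V=0 FIRE
t=4: input=2 -> V=6
t=5: input=3 -> V=0 FIRE
t=6: input=2 -> V=6
t=7: input=1 -> V=7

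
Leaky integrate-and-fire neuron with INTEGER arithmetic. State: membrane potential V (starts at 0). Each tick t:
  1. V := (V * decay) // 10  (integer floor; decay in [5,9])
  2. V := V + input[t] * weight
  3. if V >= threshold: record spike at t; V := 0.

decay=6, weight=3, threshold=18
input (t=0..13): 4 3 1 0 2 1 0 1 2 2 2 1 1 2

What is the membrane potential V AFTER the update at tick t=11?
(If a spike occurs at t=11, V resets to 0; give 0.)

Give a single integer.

t=0: input=4 -> V=12
t=1: input=3 -> V=16
t=2: input=1 -> V=12
t=3: input=0 -> V=7
t=4: input=2 -> V=10
t=5: input=1 -> V=9
t=6: input=0 -> V=5
t=7: input=1 -> V=6
t=8: input=2 -> V=9
t=9: input=2 -> V=11
t=10: input=2 -> V=12
t=11: input=1 -> V=10
t=12: input=1 -> V=9
t=13: input=2 -> V=11

Answer: 10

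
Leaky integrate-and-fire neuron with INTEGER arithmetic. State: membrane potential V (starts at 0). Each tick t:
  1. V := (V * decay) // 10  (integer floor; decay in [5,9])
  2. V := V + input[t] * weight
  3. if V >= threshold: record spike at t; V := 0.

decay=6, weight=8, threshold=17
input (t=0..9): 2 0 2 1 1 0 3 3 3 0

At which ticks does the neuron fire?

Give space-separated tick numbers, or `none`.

t=0: input=2 -> V=16
t=1: input=0 -> V=9
t=2: input=2 -> V=0 FIRE
t=3: input=1 -> V=8
t=4: input=1 -> V=12
t=5: input=0 -> V=7
t=6: input=3 -> V=0 FIRE
t=7: input=3 -> V=0 FIRE
t=8: input=3 -> V=0 FIRE
t=9: input=0 -> V=0

Answer: 2 6 7 8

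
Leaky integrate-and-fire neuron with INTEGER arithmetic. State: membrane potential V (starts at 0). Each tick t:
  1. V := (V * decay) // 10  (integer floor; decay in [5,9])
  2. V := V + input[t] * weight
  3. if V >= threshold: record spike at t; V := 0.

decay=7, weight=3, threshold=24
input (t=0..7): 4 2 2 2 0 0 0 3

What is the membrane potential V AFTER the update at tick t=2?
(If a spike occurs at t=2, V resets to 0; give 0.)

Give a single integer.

t=0: input=4 -> V=12
t=1: input=2 -> V=14
t=2: input=2 -> V=15
t=3: input=2 -> V=16
t=4: input=0 -> V=11
t=5: input=0 -> V=7
t=6: input=0 -> V=4
t=7: input=3 -> V=11

Answer: 15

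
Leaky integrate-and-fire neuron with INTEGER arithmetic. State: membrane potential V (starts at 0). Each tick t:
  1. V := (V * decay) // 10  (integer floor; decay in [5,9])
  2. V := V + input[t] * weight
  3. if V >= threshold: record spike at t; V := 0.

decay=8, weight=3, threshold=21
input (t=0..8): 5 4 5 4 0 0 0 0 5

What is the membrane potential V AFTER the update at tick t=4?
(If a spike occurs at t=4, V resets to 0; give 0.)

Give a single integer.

t=0: input=5 -> V=15
t=1: input=4 -> V=0 FIRE
t=2: input=5 -> V=15
t=3: input=4 -> V=0 FIRE
t=4: input=0 -> V=0
t=5: input=0 -> V=0
t=6: input=0 -> V=0
t=7: input=0 -> V=0
t=8: input=5 -> V=15

Answer: 0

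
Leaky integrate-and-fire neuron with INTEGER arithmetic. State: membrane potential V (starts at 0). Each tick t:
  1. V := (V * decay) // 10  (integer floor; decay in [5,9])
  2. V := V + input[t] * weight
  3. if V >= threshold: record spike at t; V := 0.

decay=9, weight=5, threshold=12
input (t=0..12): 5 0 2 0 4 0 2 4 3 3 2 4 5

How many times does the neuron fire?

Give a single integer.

t=0: input=5 -> V=0 FIRE
t=1: input=0 -> V=0
t=2: input=2 -> V=10
t=3: input=0 -> V=9
t=4: input=4 -> V=0 FIRE
t=5: input=0 -> V=0
t=6: input=2 -> V=10
t=7: input=4 -> V=0 FIRE
t=8: input=3 -> V=0 FIRE
t=9: input=3 -> V=0 FIRE
t=10: input=2 -> V=10
t=11: input=4 -> V=0 FIRE
t=12: input=5 -> V=0 FIRE

Answer: 7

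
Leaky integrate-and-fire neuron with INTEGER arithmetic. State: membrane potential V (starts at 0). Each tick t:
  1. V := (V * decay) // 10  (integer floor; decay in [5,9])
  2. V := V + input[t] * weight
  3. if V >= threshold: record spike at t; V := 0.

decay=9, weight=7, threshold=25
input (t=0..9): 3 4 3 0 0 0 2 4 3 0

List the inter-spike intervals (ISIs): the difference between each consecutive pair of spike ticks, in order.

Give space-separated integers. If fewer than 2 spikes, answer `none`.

Answer: 5 1

Derivation:
t=0: input=3 -> V=21
t=1: input=4 -> V=0 FIRE
t=2: input=3 -> V=21
t=3: input=0 -> V=18
t=4: input=0 -> V=16
t=5: input=0 -> V=14
t=6: input=2 -> V=0 FIRE
t=7: input=4 -> V=0 FIRE
t=8: input=3 -> V=21
t=9: input=0 -> V=18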